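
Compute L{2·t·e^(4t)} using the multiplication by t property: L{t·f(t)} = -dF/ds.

Using L{t^n·e^(at)} = n!/(s-a)^(n+1), L{t·e^(4t)} = 1/(s-4)^2, so L{2·t·e^(4t)} = 2·1/(s-4)^2 = 2/(s-4)^2

Final answer: 2/(s-4)^2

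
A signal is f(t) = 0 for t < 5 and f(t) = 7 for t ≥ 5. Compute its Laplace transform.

f(t) = 7·u(t-5). L{u(t-5)} = e^(-5s)/s, so L{f(t)} = 7·e^(-5s)/s

Final answer: 7·e^(-5s)/s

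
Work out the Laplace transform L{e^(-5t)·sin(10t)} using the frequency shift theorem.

Frequency shift: L{e^(at)f(t)} = F(s-a). L{e^(-5t)·sin(10t)} = 10/((s+5)² + 100)

Final answer: 10/((s+5)² + 100)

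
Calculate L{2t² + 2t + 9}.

L{2t² + 2t + 9} = 2·2/s³ + 2/s² + 9/s = 4/s³ + 2/s² + 9/s

Final answer: 4/s³ + 2/s² + 9/s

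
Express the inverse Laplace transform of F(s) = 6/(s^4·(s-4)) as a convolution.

6/(s^4·(s-4)) = (6/s^4)·(1/(s-4)) = L{t^3}·L{e^(4t)}. So f(t) = t^3*e^(4t) = ∫₀ᵗ τ^3·e^(4(t-τ)) dτ

Final answer: ∫₀ᵗ τ^3·e^(4(t-τ)) dτ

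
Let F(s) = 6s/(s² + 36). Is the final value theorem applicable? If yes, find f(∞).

The final value theorem requires all poles of sF(s) in the left half-plane. sF(s) = 6s²/(s² + 36) has poles at s = ±6i (imaginary axis). Theorem does NOT apply (oscillatory system).

Final answer: Not applicable (oscillatory)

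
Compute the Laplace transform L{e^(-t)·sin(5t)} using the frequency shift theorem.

Frequency shift: L{e^(at)f(t)} = F(s-a). L{e^(-t)·sin(5t)} = 5/((s+1)² + 25)

Final answer: 5/((s+1)² + 25)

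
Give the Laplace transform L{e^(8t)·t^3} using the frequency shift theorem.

L{e^(at)·t^n} = n!/(s-a)^(n+1), so L{e^(8t)·t^3} = 6/(s-8)^4

Final answer: 6/(s-8)^4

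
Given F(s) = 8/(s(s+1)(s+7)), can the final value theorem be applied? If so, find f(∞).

Poles of sF(s) = 8/((s+1)(s+7)) are at s = -1 and s = -7, both in the left half-plane. Theorem applies. f(∞) = lim_{s→0} sF(s) = 8/(1·7) = 8/7

Final answer: 8/7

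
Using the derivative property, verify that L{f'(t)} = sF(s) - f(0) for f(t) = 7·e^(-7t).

f'(t) = -49e^(-7t). Direct: L{f'(t)} = -49/(s+7). Property: s·7/(s+7) - 7 = (7s - 7(s+7))/(s+7) = -49/(s+7). ✓

Final answer: -49/(s+7)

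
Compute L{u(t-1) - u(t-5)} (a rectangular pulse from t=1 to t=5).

L{u(t-a)} = e^(-as)/s. L{u(t-1) - u(t-5)} = (e^(-s) - e^(-5s))/s

Final answer: (e^(-s) - e^(-5s))/s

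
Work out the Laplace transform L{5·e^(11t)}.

L{e^(at)} = 1/(s-a), so L{e^(11t)} = 1/(s-11). Then L{5·e^(11t)} = 5/(s-11)

Final answer: 5/(s-11)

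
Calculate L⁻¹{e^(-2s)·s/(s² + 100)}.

L⁻¹{s/(s² + 100)} = cos(10t). By the time shift theorem, L⁻¹{e^(-as)F(s)} = u(t-a)f(t-a) with a=2, so L⁻¹{e^(-2s)·s/(s² + 100)} = u(t-2)·cos(10(t-2))

Final answer: u(t-2)·cos(10(t-2))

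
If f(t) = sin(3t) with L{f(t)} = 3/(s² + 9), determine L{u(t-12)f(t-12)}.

Time shift theorem: L{u(t-a)f(t-a)} = e^(-as)F(s). Here a=12, F(s) = 3/(s² + 9), so L{u(t-12)f(t-12)} = e^(-12s)·3/(s² + 9)

Final answer: e^(-12s)·3/(s² + 9)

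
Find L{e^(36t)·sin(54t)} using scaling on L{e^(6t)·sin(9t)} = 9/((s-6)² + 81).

Scaling with a=6: L{e^(36t)·sin(54t)} = (1/6) · 9/((s/6-6)² + 81). Simplifying: 54/((s-36)² + 2916)

Final answer: 54/((s-36)² + 2916)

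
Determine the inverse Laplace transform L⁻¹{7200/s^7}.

L⁻¹{n!/s^(n+1)} = t^n with n=6. So L⁻¹{720/s^7} = t^6, and L⁻¹{7200/s^7} = (7200/720)·t^6 = 10·t^6

Final answer: 10·t^6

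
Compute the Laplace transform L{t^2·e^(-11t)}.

L{t^n·e^(at)} = n!/(s-a)^(n+1), so L{t^2·e^(-11t)} = 2/(s+11)^3

Final answer: 2/(s+11)^3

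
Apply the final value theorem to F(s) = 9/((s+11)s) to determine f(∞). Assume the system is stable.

f(∞) = lim_{s→0} sF(s) = lim_{s→0} 9/(s+11) = 9/11

Final answer: 9/11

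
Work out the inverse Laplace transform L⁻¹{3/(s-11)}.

L⁻¹{1/(s-a)} = e^(at), so L⁻¹{1/(s-11)} = e^(11t), and L⁻¹{3/(s-11)} = 3·e^(11t)

Final answer: 3·e^(11t)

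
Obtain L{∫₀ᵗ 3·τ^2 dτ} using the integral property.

L{∫₀ᵗ f(τ)dτ} = F(s)/s with f(t) = 3t^2. F(s) = 6/s^3, so L{∫₀ᵗ 3·τ^2 dτ} = (6/s^3)/s = 6/s^4. (Check: ∫₀ᵗ 3·τ^2 dτ = 3t^3/3.)

Final answer: 6/s^4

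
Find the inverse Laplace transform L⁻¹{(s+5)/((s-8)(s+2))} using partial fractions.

Using partial fractions, f(t) = (13e^(8t) - 3e^(-2t))/10

Final answer: (13e^(8t) - 3e^(-2t))/10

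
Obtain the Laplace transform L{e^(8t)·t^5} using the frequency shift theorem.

L{e^(at)·t^n} = n!/(s-a)^(n+1), so L{e^(8t)·t^5} = 120/(s-8)^6

Final answer: 120/(s-8)^6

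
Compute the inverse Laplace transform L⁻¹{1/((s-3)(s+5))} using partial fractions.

Decompose: A/(s-3) + B/(s+5). A = 1/8, B = -1/8. f(t) = (e^(3t) - e^(-5t))/8

Final answer: (e^(3t) - e^(-5t))/8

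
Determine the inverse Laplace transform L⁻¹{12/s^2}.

L⁻¹{n!/s^(n+1)} = t^n with n=1. So L⁻¹{1/s^2} = t, and L⁻¹{12/s^2} = (12/1)·t = 12·t

Final answer: 12·t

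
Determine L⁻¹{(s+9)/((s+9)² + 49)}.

Using frequency shift: L⁻¹{(s-a)/((s-a)² + b²)} = e^(at)cos(bt). Here a=-9, b=7

Final answer: e^(-9t)·cos(7t)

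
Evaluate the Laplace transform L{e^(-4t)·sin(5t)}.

L{e^(at)·sin(ωt)} = ω/((s-a)² + ω²), so L{e^(-4t)·sin(5t)} = 5/((s+4)² + 25)

Final answer: 5/((s+4)² + 25)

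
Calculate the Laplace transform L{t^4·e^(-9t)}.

L{t^n·e^(at)} = n!/(s-a)^(n+1), so L{t^4·e^(-9t)} = 24/(s+9)^5

Final answer: 24/(s+9)^5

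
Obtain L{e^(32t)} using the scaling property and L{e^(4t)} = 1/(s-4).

Using L{f(at)} = (1/a)F(s/a) with a=8 and f(t) = e^(4t): L{e^(32t)} = (1/8) · 1/((s/8)-4) = (1/8) · 8/(s-32) = 1/(s-32)

Final answer: 1/(s-32)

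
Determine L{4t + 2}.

L{4t + 2} = 4·L{t} + 2·L{1} = 4/s² + 2/s

Final answer: 4/s² + 2/s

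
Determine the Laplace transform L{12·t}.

L{t^n} = n!/s^(n+1), so L{t} = 1/s^2. Then L{12·t} = 12·1/s^2 = 12/s^2

Final answer: 12/s^2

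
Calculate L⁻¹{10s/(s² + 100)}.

This is the form c·s/(s² + a²) with a = 10, c = 10. L⁻¹ = 10·cos(10t)

Final answer: 10·cos(10t)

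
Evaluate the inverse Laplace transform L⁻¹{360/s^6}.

L⁻¹{n!/s^(n+1)} = t^n with n=5. So L⁻¹{120/s^6} = t^5, and L⁻¹{360/s^6} = (360/120)·t^5 = 3·t^5

Final answer: 3·t^5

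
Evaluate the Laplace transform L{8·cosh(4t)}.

L{cosh(ωt)} = s/(s² - ω²), so L{cosh(4t)} = s/(s² - 16). Then L{8·cosh(4t)} = 8·s/(s² - 16) = 8s/(s² - 16)

Final answer: 8s/(s² - 16)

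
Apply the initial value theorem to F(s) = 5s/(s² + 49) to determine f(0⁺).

f(0⁺) = lim_{s→∞} s·5s/(s² + 49) = lim_{s→∞} 5s²/(s² + 49) = 5

Final answer: 5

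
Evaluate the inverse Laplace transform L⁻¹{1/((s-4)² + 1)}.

Using frequency shift, L⁻¹{1/((s-4)² + 1)} = e^(4t)·sin(t)

Final answer: e^(4t)·sin(t)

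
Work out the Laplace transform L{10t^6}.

L{10t^6} = 10 · L{t^6} = 10 · 720/s^7 = 7200/s^7

Final answer: 7200/s^7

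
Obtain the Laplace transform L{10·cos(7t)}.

L{cos(ωt)} = s/(s² + ω²), so L{cos(7t)} = s/(s² + 49). Then L{10·cos(7t)} = 10·s/(s² + 49) = 10s/(s² + 49)

Final answer: 10s/(s² + 49)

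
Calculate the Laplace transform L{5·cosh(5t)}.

L{cosh(ωt)} = s/(s² - ω²), so L{cosh(5t)} = s/(s² - 25). Then L{5·cosh(5t)} = 5·s/(s² - 25) = 5s/(s² - 25)

Final answer: 5s/(s² - 25)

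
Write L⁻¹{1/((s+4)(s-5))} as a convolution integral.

1/((s+4)(s-5)) = (1/(s+4))·(1/(s-5)) = L{e^(-4t)}·L{e^(5t)}. So f(t) = e^(-4t)*e^(5t) = ∫₀ᵗ e^(-4τ)·e^(5(t-τ)) dτ

Final answer: ∫₀ᵗ e^(-4τ)·e^(5(t-τ)) dτ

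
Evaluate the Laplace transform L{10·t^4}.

L{t^n} = n!/s^(n+1), so L{t^4} = 24/s^5. Then L{10·t^4} = 10·24/s^5 = 240/s^5

Final answer: 240/s^5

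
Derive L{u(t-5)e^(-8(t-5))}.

u(t-a)f(t-a) with f(t)=e^(-8t). L{e^(-8t)} = 1/(s+8). By time shift: e^(-5s)/(s+8)

Final answer: e^(-5s)/(s+8)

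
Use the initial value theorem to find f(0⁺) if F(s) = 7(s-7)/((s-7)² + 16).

f(0⁺) = lim_{s→∞} sF(s) = lim_{s→∞} 7s(s-7)/((s-7)² + 16) = 7

Final answer: 7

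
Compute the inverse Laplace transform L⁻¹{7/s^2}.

L⁻¹{n!/s^(n+1)} = t^n with n=1. So L⁻¹{1/s^2} = t, and L⁻¹{7/s^2} = (7/1)·t = 7·t

Final answer: 7·t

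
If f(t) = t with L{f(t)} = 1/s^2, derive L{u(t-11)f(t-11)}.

Time shift theorem: L{u(t-a)f(t-a)} = e^(-as)F(s). Here a=11, F(s) = 1/s^2, so L{u(t-11)f(t-11)} = e^(-11s)·1/s^2

Final answer: e^(-11s)·1/s^2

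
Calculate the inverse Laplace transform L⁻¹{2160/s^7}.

L⁻¹{n!/s^(n+1)} = t^n with n=6. So L⁻¹{720/s^7} = t^6, and L⁻¹{2160/s^7} = (2160/720)·t^6 = 3·t^6

Final answer: 3·t^6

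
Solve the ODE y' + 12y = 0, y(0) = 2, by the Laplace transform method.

L{y'} + 12L{y} = 0. sY - 2 + 12Y = 0. Y(s+12) = 2. Y = 2/(s+12)

Final answer: y(t) = 2e^(-12t)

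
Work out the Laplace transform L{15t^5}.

L{15t^5} = 15 · L{t^5} = 15 · 120/s^6 = 1800/s^6

Final answer: 1800/s^6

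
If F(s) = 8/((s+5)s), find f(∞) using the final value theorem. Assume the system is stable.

f(∞) = lim_{s→0} sF(s) = lim_{s→0} 8/(s+5) = 8/5

Final answer: 8/5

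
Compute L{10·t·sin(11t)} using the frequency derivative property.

L{sin(11t)} = 11/(s² + 121). By L{t·f(t)} = -F'(s): -d/ds[11/(s² + 121)] = -(11)·(-2s)/(s² + 121)² = 22s/(s² + 121)². Then L{10·t·sin(11t)} = 10·22s/(s² + 121)² = 220s/(s² + 121)²

Final answer: 220s/(s² + 121)²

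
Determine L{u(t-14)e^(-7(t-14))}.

u(t-a)f(t-a) with f(t)=e^(-7t). L{e^(-7t)} = 1/(s+7). By time shift: e^(-14s)/(s+7)

Final answer: e^(-14s)/(s+7)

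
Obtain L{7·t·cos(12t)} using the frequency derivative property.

L{cos(12t)} = s/(s² + 144). Derivative: d/ds[s/(s² + 144)] = [(s² + 144) - s·2s]/(s² + 144)² = (144 - s²)/(s² + 144)². So L{t·cos(12t)} = -F'(s) = (s² - 144)/(s² + 144)². Then L{7·t·cos(12t)} = 7·(s² - 144)/(s² + 144)²

Final answer: 7·(s² - 144)/(s² + 144)²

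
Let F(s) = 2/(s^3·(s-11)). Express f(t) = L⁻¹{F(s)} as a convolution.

2/(s^3·(s-11)) = (2/s^3)·(1/(s-11)) = L{t^2}·L{e^(11t)}. So f(t) = t^2*e^(11t) = ∫₀ᵗ τ^2·e^(11(t-τ)) dτ

Final answer: ∫₀ᵗ τ^2·e^(11(t-τ)) dτ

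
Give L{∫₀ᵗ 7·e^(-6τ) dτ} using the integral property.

L{∫₀ᵗ f(τ)dτ} = F(s)/s with F(s) = 7/(s+6), so L{∫₀ᵗ 7·e^(-6τ) dτ} = 7/(s(s+6))

Final answer: 7/(s(s+6))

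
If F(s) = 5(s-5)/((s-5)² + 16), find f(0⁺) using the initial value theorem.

f(0⁺) = lim_{s→∞} sF(s) = lim_{s→∞} 5s(s-5)/((s-5)² + 16) = 5

Final answer: 5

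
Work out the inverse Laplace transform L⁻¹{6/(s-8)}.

L⁻¹{1/(s-a)} = e^(at), so L⁻¹{1/(s-8)} = e^(8t), and L⁻¹{6/(s-8)} = 6·e^(8t)

Final answer: 6·e^(8t)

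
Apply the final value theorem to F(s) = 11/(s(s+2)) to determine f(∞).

f(∞) = lim_{s→0} s·11/(s(s+2)) = lim_{s→0} 11/(s+2) = 11/2 = 11/2

Final answer: 11/2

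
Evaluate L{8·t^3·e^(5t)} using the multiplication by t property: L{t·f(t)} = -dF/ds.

Using L{t^n·e^(at)} = n!/(s-a)^(n+1), L{t^3·e^(5t)} = 6/(s-5)^4, so L{8·t^3·e^(5t)} = 8·6/(s-5)^4 = 48/(s-5)^4

Final answer: 48/(s-5)^4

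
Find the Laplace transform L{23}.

L{23} = 23 · L{1} = 23/s

Final answer: 23/s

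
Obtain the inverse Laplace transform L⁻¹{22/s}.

L⁻¹{c/s} = c, so L⁻¹{22/s} = 22

Final answer: 22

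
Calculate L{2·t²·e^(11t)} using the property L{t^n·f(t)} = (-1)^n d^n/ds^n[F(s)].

L{e^(11t)} = 1/(s-11). d/ds[1/(s-11)] = -1/(s-11)². d²/ds²[1/(s-11)] = 2/(s-11)³. So L{t²·e^(11t)} = (-1)² · 2/(s-11)³ = 2/(s-11)³. Then L{2·t²·e^(11t)} = 2·2/(s-11)³ = 4/(s-11)³

Final answer: 4/(s-11)³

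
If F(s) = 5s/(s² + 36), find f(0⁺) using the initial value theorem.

f(0⁺) = lim_{s→∞} s·5s/(s² + 36) = lim_{s→∞} 5s²/(s² + 36) = 5

Final answer: 5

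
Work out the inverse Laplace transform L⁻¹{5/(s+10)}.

L⁻¹{1/(s-a)} = e^(at), so L⁻¹{1/(s+10)} = e^(-10t), and L⁻¹{5/(s+10)} = 5·e^(-10t)

Final answer: 5·e^(-10t)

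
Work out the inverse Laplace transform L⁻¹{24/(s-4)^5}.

L⁻¹{n!/(s-a)^(n+1)} = t^n·e^(at), so L⁻¹{24/(s-4)^5} = t^4·e^(4t)

Final answer: t^4·e^(4t)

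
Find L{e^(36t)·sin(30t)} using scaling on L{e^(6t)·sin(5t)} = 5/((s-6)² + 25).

Scaling with a=6: L{e^(36t)·sin(30t)} = (1/6) · 5/((s/6-6)² + 25). Simplifying: 30/((s-36)² + 900)

Final answer: 30/((s-36)² + 900)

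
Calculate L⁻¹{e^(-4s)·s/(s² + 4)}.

L⁻¹{s/(s² + 4)} = cos(2t). By the time shift theorem, L⁻¹{e^(-as)F(s)} = u(t-a)f(t-a) with a=4, so L⁻¹{e^(-4s)·s/(s² + 4)} = u(t-4)·cos(2(t-4))

Final answer: u(t-4)·cos(2(t-4))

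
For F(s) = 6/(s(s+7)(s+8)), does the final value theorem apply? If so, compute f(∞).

Poles of sF(s) = 6/((s+7)(s+8)) are at s = -7 and s = -8, both in the left half-plane. Theorem applies. f(∞) = lim_{s→0} sF(s) = 6/(7·8) = 3/28

Final answer: 3/28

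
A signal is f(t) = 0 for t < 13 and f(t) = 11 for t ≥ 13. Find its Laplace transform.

f(t) = 11·u(t-13). L{u(t-13)} = e^(-13s)/s, so L{f(t)} = 11·e^(-13s)/s

Final answer: 11·e^(-13s)/s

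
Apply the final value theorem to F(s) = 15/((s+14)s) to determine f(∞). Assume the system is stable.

f(∞) = lim_{s→0} sF(s) = lim_{s→0} 15/(s+14) = 15/14

Final answer: 15/14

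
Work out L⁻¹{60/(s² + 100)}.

This is the form c·a/(s² + a²) with a = 10, c = 6. L⁻¹ = 6·sin(10t)

Final answer: 6·sin(10t)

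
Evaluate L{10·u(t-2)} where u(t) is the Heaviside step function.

L{u(t-a)} = e^(-as)/s. Here a=2, so L{u(t-2)} = e^(-2s)/s, and L{10·u(t-2)} = 10·e^(-2s)/s

Final answer: 10·e^(-2s)/s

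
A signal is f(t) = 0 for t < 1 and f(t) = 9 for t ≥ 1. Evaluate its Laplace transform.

f(t) = 9·u(t-1). L{u(t-1)} = e^(-s)/s, so L{f(t)} = 9·e^(-s)/s

Final answer: 9·e^(-s)/s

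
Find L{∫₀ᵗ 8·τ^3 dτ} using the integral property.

L{∫₀ᵗ f(τ)dτ} = F(s)/s with f(t) = 8t^3. F(s) = 48/s^4, so L{∫₀ᵗ 8·τ^3 dτ} = (48/s^4)/s = 48/s^5. (Check: ∫₀ᵗ 8·τ^3 dτ = 8t^4/4.)

Final answer: 48/s^5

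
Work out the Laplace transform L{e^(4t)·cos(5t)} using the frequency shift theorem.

Frequency shift: L{e^(at)f(t)} = F(s-a). L{e^(4t)·cos(5t)} = (s-4)/((s-4)² + 25)

Final answer: (s-4)/((s-4)² + 25)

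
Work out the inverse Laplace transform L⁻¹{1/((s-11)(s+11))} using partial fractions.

Decompose: A/(s-11) + B/(s+11). A = 1/22, B = -1/22. f(t) = (e^(11t) - e^(-11t))/22

Final answer: (e^(11t) - e^(-11t))/22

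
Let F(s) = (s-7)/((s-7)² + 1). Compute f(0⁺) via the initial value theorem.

f(0⁺) = lim_{s→∞} sF(s) = lim_{s→∞} s(s-7)/((s-7)² + 1) = 1

Final answer: 1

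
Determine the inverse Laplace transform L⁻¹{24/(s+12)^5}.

L⁻¹{n!/(s-a)^(n+1)} = t^n·e^(at), so L⁻¹{24/(s+12)^5} = t^4·e^(-12t)

Final answer: t^4·e^(-12t)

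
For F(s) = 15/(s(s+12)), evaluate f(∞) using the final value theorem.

f(∞) = lim_{s→0} s·15/(s(s+12)) = lim_{s→0} 15/(s+12) = 15/12 = 5/4

Final answer: 5/4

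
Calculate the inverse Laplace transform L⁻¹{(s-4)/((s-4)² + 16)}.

Using frequency shift, L⁻¹{(s-4)/((s-4)² + 16)} = e^(4t)·cos(4t)

Final answer: e^(4t)·cos(4t)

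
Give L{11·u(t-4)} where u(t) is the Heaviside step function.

L{u(t-a)} = e^(-as)/s. Here a=4, so L{u(t-4)} = e^(-4s)/s, and L{11·u(t-4)} = 11·e^(-4s)/s

Final answer: 11·e^(-4s)/s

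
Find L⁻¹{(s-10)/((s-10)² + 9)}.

Using frequency shift: L⁻¹{(s-a)/((s-a)² + b²)} = e^(at)cos(bt). Here a=10, b=3

Final answer: e^(10t)·cos(3t)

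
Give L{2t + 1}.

L{2t + 1} = 2·L{t} + L{1} = 2/s² + 1/s

Final answer: 2/s² + 1/s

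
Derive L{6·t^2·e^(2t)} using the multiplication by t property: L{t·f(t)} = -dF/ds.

Using L{t^n·e^(at)} = n!/(s-a)^(n+1), L{t^2·e^(2t)} = 2/(s-2)^3, so L{6·t^2·e^(2t)} = 6·2/(s-2)^3 = 12/(s-2)^3

Final answer: 12/(s-2)^3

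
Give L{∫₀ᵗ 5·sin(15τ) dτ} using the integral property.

L{∫₀ᵗ f(τ)dτ} = F(s)/s with F(s) = 75/(s² + 225), so the result is (75/(s² + 225))/s = 75/(s(s² + 225))

Final answer: 75/(s(s² + 225))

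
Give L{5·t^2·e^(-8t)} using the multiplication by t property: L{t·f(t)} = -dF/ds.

Using L{t^n·e^(at)} = n!/(s-a)^(n+1), L{t^2·e^(-8t)} = 2/(s+8)^3, so L{5·t^2·e^(-8t)} = 5·2/(s+8)^3 = 10/(s+8)^3

Final answer: 10/(s+8)^3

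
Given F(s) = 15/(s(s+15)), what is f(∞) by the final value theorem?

f(∞) = lim_{s→0} s·15/(s(s+15)) = lim_{s→0} 15/(s+15) = 15/15 = 1

Final answer: 1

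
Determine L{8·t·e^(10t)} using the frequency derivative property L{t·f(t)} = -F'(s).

L{e^(10t)} = 1/(s-10). By frequency derivative: L{t·e^(10t)} = -d/ds[1/(s-10)] = -(-1)/(s-10)² = 1/(s-10)². Then L{8·t·e^(10t)} = 8·1/(s-10)² = 8/(s-10)²

Final answer: 8/(s-10)²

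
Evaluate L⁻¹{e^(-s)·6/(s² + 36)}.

L⁻¹{6/(s² + 36)} = sin(6t). By the time shift theorem, L⁻¹{e^(-as)F(s)} = u(t-a)f(t-a) with a=1, so L⁻¹{e^(-s)·6/(s² + 36)} = u(t-1)·sin(6(t-1))

Final answer: u(t-1)·sin(6(t-1))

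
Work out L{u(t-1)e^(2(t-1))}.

u(t-a)f(t-a) with f(t)=e^(2t). L{e^(2t)} = 1/(s-2). By time shift: e^(-s)/(s-2)

Final answer: e^(-s)/(s-2)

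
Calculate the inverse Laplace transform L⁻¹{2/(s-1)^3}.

L⁻¹{n!/(s-a)^(n+1)} = t^n·e^(at), so L⁻¹{2/(s-1)^3} = t^2·e^t

Final answer: t^2·e^t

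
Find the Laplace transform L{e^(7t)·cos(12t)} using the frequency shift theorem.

Frequency shift: L{e^(at)f(t)} = F(s-a). L{e^(7t)·cos(12t)} = (s-7)/((s-7)² + 144)

Final answer: (s-7)/((s-7)² + 144)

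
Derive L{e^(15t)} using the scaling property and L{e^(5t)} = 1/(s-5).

Using L{f(at)} = (1/a)F(s/a) with a=3 and f(t) = e^(5t): L{e^(15t)} = (1/3) · 1/((s/3)-5) = (1/3) · 3/(s-15) = 1/(s-15)

Final answer: 1/(s-15)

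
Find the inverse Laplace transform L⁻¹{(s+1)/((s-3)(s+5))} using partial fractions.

Using partial fractions, f(t) = (4e^(3t) + 4e^(-5t))/8

Final answer: (4e^(3t) + 4e^(-5t))/8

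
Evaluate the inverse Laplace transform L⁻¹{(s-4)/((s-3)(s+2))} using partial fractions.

Using partial fractions, f(t) = (-e^(3t) + 6e^(-2t))/5

Final answer: (-e^(3t) + 6e^(-2t))/5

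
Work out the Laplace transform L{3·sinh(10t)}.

L{sinh(ωt)} = ω/(s² - ω²), so L{sinh(10t)} = 10/(s² - 100). Then L{3·sinh(10t)} = 3·10/(s² - 100) = 30/(s² - 100)

Final answer: 30/(s² - 100)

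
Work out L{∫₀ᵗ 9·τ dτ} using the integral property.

L{∫₀ᵗ f(τ)dτ} = F(s)/s with f(t) = 9t. F(s) = 9/s^2, so L{∫₀ᵗ 9·τ dτ} = (9/s^2)/s = 9/s^3. (Check: ∫₀ᵗ 9·τ dτ = 9t^2/2.)

Final answer: 9/s^3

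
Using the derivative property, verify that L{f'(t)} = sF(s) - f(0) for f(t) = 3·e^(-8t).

f'(t) = -24e^(-8t). Direct: L{f'(t)} = -24/(s+8). Property: s·3/(s+8) - 3 = (3s - 3(s+8))/(s+8) = -24/(s+8). ✓

Final answer: -24/(s+8)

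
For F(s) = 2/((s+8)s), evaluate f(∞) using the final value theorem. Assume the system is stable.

f(∞) = lim_{s→0} sF(s) = lim_{s→0} 2/(s+8) = 1/4

Final answer: 1/4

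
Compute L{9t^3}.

L{t^n} = n!/s^(n+1). So L{9t^3} = 9·3!/s^4 = 54/s^4

Final answer: 54/s^4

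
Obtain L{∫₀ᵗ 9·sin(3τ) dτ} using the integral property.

L{∫₀ᵗ f(τ)dτ} = F(s)/s with F(s) = 27/(s² + 9), so the result is (27/(s² + 9))/s = 27/(s(s² + 9))

Final answer: 27/(s(s² + 9))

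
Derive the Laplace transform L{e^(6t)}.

L{e^(at)} = 1/(s-a), so L{e^(6t)} = 1/(s-6)

Final answer: 1/(s-6)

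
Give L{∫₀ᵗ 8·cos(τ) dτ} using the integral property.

L{∫₀ᵗ f(τ)dτ} = F(s)/s with F(s) = 8s/(s² + 1), so the result is (8s/(s² + 1))/s = 8/(s² + 1)

Final answer: 8/(s² + 1)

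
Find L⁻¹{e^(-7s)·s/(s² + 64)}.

L⁻¹{s/(s² + 64)} = cos(8t). By the time shift theorem, L⁻¹{e^(-as)F(s)} = u(t-a)f(t-a) with a=7, so L⁻¹{e^(-7s)·s/(s² + 64)} = u(t-7)·cos(8(t-7))

Final answer: u(t-7)·cos(8(t-7))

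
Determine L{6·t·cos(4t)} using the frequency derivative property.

L{cos(4t)} = s/(s² + 16). Derivative: d/ds[s/(s² + 16)] = [(s² + 16) - s·2s]/(s² + 16)² = (16 - s²)/(s² + 16)². So L{t·cos(4t)} = -F'(s) = (s² - 16)/(s² + 16)². Then L{6·t·cos(4t)} = 6·(s² - 16)/(s² + 16)²

Final answer: 6·(s² - 16)/(s² + 16)²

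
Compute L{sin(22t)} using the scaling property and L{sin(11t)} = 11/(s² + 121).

Using L{f(at)} = (1/a)F(s/a) with a=2: L{sin(22t)} = (1/2) · 11/((s/2)² + 121) = (1/2) · 11·4/(s² + 484) = 22/(s² + 484)

Final answer: 22/(s² + 484)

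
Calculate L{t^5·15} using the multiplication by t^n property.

L{15} = 15/s. d^1/ds^1[1/s] = -1/s². d^2/ds^2[1/s] = 2/s^3. d^3/ds^3[1/s] = -6/s^4. d^4/ds^4[1/s] = 24/s^5. d^5/ds^5[1/s] = -120/s^6. So L{t^5} = (-1)^{5}·-120/s^6 = 120/s^6. Then L{t^5·15} = 15·120/s^6 = 1800/s^6

Final answer: 1800/s^6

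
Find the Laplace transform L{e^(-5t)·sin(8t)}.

L{e^(at)·sin(ωt)} = ω/((s-a)² + ω²), so L{e^(-5t)·sin(8t)} = 8/((s+5)² + 64)

Final answer: 8/((s+5)² + 64)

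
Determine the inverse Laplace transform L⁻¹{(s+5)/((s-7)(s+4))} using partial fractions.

Using partial fractions, f(t) = (12e^(7t) - e^(-4t))/11

Final answer: (12e^(7t) - e^(-4t))/11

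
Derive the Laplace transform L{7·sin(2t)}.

L{sin(ωt)} = ω/(s² + ω²), so L{sin(2t)} = 2/(s² + 4). Then L{7·sin(2t)} = 7·2/(s² + 4) = 14/(s² + 4)

Final answer: 14/(s² + 4)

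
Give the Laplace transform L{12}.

L{12} = 12 · L{1} = 12/s

Final answer: 12/s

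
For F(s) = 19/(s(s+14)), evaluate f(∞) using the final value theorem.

f(∞) = lim_{s→0} s·19/(s(s+14)) = lim_{s→0} 19/(s+14) = 19/14 = 19/14

Final answer: 19/14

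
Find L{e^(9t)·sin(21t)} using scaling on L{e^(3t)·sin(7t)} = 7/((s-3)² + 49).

Scaling with a=3: L{e^(9t)·sin(21t)} = (1/3) · 7/((s/3-3)² + 49). Simplifying: 21/((s-9)² + 441)

Final answer: 21/((s-9)² + 441)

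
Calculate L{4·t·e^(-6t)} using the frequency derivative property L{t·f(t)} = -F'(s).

L{e^(-6t)} = 1/(s+6). By frequency derivative: L{t·e^(-6t)} = -d/ds[1/(s+6)] = -(-1)/(s+6)² = 1/(s+6)². Then L{4·t·e^(-6t)} = 4·1/(s+6)² = 4/(s+6)²

Final answer: 4/(s+6)²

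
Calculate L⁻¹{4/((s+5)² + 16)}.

Form: b/((s-a)² + b²) → e^(at)sin(bt). With a=-5, b=4

Final answer: e^(-5t)·sin(4t)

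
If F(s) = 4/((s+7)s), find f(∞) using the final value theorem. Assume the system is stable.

f(∞) = lim_{s→0} sF(s) = lim_{s→0} 4/(s+7) = 4/7

Final answer: 4/7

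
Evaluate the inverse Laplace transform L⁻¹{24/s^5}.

L⁻¹{n!/s^(n+1)} = t^n with n=4. So L⁻¹{24/s^5} = t^4

Final answer: t^4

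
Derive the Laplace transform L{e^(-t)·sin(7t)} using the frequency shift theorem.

Frequency shift: L{e^(at)f(t)} = F(s-a). L{e^(-t)·sin(7t)} = 7/((s+1)² + 49)

Final answer: 7/((s+1)² + 49)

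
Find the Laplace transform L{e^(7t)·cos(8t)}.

L{e^(at)·cos(ωt)} = (s-a)/((s-a)² + ω²), so L{e^(7t)·cos(8t)} = (s-7)/((s-7)² + 64)

Final answer: (s-7)/((s-7)² + 64)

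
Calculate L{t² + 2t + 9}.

L{t² + 2t + 9} = 2/s³ + 2/s² + 9/s = 2/s³ + 2/s² + 9/s

Final answer: 2/s³ + 2/s² + 9/s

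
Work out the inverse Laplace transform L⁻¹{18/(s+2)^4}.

L⁻¹{n!/(s-a)^(n+1)} = t^n·e^(at) with n=3, a=-2. So L⁻¹{6/(s+2)^4} = t^3·e^(-2t), and L⁻¹{18/(s+2)^4} = (18/6)·t^3·e^(-2t) = 3·t^3·e^(-2t)

Final answer: 3·t^3·e^(-2t)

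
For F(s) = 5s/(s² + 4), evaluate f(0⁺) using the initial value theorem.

f(0⁺) = lim_{s→∞} s·5s/(s² + 4) = lim_{s→∞} 5s²/(s² + 4) = 5

Final answer: 5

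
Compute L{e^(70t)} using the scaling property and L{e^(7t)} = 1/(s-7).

Using L{f(at)} = (1/a)F(s/a) with a=10 and f(t) = e^(7t): L{e^(70t)} = (1/10) · 1/((s/10)-7) = (1/10) · 10/(s-70) = 1/(s-70)

Final answer: 1/(s-70)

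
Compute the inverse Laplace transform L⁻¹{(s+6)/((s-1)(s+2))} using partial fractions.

Using partial fractions, f(t) = (7e^t - 4e^(-2t))/3

Final answer: (7e^t - 4e^(-2t))/3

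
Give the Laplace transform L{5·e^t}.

L{e^(at)} = 1/(s-a), so L{e^t} = 1/(s-1). Then L{5·e^t} = 5/(s-1)

Final answer: 5/(s-1)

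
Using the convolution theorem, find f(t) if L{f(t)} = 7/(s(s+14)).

7/(s(s+14)) = (7/s)·(1/(s+14)) = L{7}·L{e^(-14t)}. By convolution, f(t) = 7*e^(-14t) = ∫₀ᵗ 7·e^(-14τ) dτ = 7·(1 - e^(-14t))/14

Final answer: 7·(1 - e^(-14t))/14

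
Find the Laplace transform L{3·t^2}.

L{t^n} = n!/s^(n+1), so L{t^2} = 2/s^3. Then L{3·t^2} = 3·2/s^3 = 6/s^3

Final answer: 6/s^3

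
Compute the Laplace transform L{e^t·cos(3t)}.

L{e^(at)·cos(ωt)} = (s-a)/((s-a)² + ω²), so L{e^t·cos(3t)} = (s-1)/((s-1)² + 9)

Final answer: (s-1)/((s-1)² + 9)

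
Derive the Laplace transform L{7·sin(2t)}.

L{sin(ωt)} = ω/(s² + ω²), so L{sin(2t)} = 2/(s² + 4). Then L{7·sin(2t)} = 7·2/(s² + 4) = 14/(s² + 4)

Final answer: 14/(s² + 4)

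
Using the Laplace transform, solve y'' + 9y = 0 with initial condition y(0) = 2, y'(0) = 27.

L{y''} + 9L{y} = 0. s²Y - 2s - 27 + 9Y = 0. Y(s² + 9) = 2s + 27. Y = (2s + 27)/(s² + 9). Inverting: y(t) = 2cos(3t) + 9sin(3t)

Final answer: y(t) = 2cos(3t) + 9sin(3t)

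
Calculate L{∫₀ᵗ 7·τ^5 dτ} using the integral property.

L{∫₀ᵗ f(τ)dτ} = F(s)/s with f(t) = 7t^5. F(s) = 840/s^6, so L{∫₀ᵗ 7·τ^5 dτ} = (840/s^6)/s = 840/s^7. (Check: ∫₀ᵗ 7·τ^5 dτ = 7t^6/6.)

Final answer: 840/s^7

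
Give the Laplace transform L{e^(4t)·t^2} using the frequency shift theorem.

L{e^(at)·t^n} = n!/(s-a)^(n+1), so L{e^(4t)·t^2} = 2/(s-4)^3

Final answer: 2/(s-4)^3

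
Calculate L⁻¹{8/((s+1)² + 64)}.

Form: b/((s-a)² + b²) → e^(at)sin(bt). With a=-1, b=8

Final answer: e^(-t)·sin(8t)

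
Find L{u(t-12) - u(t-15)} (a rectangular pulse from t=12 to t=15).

L{u(t-a)} = e^(-as)/s. L{u(t-12) - u(t-15)} = (e^(-12s) - e^(-15s))/s

Final answer: (e^(-12s) - e^(-15s))/s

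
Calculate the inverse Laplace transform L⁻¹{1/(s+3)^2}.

L⁻¹{n!/(s-a)^(n+1)} = t^n·e^(at), so L⁻¹{1/(s+3)^2} = t·e^(-3t)

Final answer: t·e^(-3t)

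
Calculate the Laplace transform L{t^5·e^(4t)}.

L{t^n·e^(at)} = n!/(s-a)^(n+1), so L{t^5·e^(4t)} = 120/(s-4)^6

Final answer: 120/(s-4)^6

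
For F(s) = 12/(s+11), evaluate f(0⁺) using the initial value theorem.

f(0⁺) = lim_{s→∞} s·12/(s+11) = lim_{s→∞} 12s/(s+11) = 12

Final answer: 12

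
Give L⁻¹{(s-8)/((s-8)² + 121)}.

Using frequency shift: L⁻¹{(s-a)/((s-a)² + b²)} = e^(at)cos(bt). Here a=8, b=11

Final answer: e^(8t)·cos(11t)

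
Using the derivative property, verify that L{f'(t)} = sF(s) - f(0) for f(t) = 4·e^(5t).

f'(t) = 20e^(5t). Direct: L{f'(t)} = 20/(s-5). Property: s·4/(s-5) - 4 = (4s - 4(s-5))/(s-5) = 20/(s-5). ✓

Final answer: 20/(s-5)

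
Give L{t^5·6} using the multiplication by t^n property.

L{6} = 6/s. d^1/ds^1[1/s] = -1/s². d^2/ds^2[1/s] = 2/s^3. d^3/ds^3[1/s] = -6/s^4. d^4/ds^4[1/s] = 24/s^5. d^5/ds^5[1/s] = -120/s^6. So L{t^5} = (-1)^{5}·-120/s^6 = 120/s^6. Then L{t^5·6} = 6·120/s^6 = 720/s^6

Final answer: 720/s^6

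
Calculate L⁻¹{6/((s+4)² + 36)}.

Form: b/((s-a)² + b²) → e^(at)sin(bt). With a=-4, b=6

Final answer: e^(-4t)·sin(6t)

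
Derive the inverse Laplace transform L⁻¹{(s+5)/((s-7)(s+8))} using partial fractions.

Using partial fractions, f(t) = (12e^(7t) + 3e^(-8t))/15

Final answer: (12e^(7t) + 3e^(-8t))/15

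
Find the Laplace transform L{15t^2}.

L{15t^2} = 15 · L{t^2} = 15 · 2/s^3 = 30/s^3

Final answer: 30/s^3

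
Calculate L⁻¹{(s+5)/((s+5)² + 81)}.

Using frequency shift: L⁻¹{(s-a)/((s-a)² + b²)} = e^(at)cos(bt). Here a=-5, b=9

Final answer: e^(-5t)·cos(9t)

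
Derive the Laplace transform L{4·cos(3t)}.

L{cos(ωt)} = s/(s² + ω²), so L{cos(3t)} = s/(s² + 9). Then L{4·cos(3t)} = 4·s/(s² + 9) = 4s/(s² + 9)

Final answer: 4s/(s² + 9)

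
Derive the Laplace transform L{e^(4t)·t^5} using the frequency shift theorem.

L{e^(at)·t^n} = n!/(s-a)^(n+1), so L{e^(4t)·t^5} = 120/(s-4)^6

Final answer: 120/(s-4)^6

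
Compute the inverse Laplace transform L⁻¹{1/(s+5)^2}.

L⁻¹{n!/(s-a)^(n+1)} = t^n·e^(at), so L⁻¹{1/(s+5)^2} = t·e^(-5t)

Final answer: t·e^(-5t)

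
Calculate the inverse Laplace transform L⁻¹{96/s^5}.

L⁻¹{n!/s^(n+1)} = t^n with n=4. So L⁻¹{24/s^5} = t^4, and L⁻¹{96/s^5} = (96/24)·t^4 = 4·t^4

Final answer: 4·t^4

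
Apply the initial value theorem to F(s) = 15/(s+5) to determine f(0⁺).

f(0⁺) = lim_{s→∞} s·15/(s+5) = lim_{s→∞} 15s/(s+5) = 15

Final answer: 15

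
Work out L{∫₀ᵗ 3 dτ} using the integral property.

L{∫₀ᵗ f(τ)dτ} = F(s)/s with f(t) = 3. F(s) = 3/s, so L{∫₀ᵗ 3 dτ} = (3/s)/s = 3/s². (Check: ∫₀ᵗ 3 dτ = 3t.)

Final answer: 3/s²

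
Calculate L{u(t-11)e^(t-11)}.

u(t-a)f(t-a) with f(t)=e^t. L{e^t} = 1/(s-1). By time shift: e^(-11s)/(s-1)

Final answer: e^(-11s)/(s-1)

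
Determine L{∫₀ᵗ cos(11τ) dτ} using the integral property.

L{∫₀ᵗ f(τ)dτ} = F(s)/s with F(s) = s/(s² + 121), so the result is (s/(s² + 121))/s = 1/(s² + 121)

Final answer: 1/(s² + 121)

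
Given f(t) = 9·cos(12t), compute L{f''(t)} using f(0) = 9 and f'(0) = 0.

F(s) = 9s/(s² + 144). L{f''(t)} = s²F(s) - sf(0) - f'(0) = 9s³/(s² + 144) - 9s = (9s³ - 9s(s² + 144))/(s² + 144) = -1296s/(s² + 144)

Final answer: -1296s/(s² + 144)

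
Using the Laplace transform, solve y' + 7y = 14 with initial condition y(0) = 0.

sY + 7Y = 14/s. Y = 14/(s(s+7)). Partial fractions: Y = 2/s - 2/(s+7)

Final answer: y(t) = 2(1 - e^(-7t))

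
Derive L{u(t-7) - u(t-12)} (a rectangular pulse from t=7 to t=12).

L{u(t-a)} = e^(-as)/s. L{u(t-7) - u(t-12)} = (e^(-7s) - e^(-12s))/s

Final answer: (e^(-7s) - e^(-12s))/s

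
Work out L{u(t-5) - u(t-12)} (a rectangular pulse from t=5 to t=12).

L{u(t-a)} = e^(-as)/s. L{u(t-5) - u(t-12)} = (e^(-5s) - e^(-12s))/s

Final answer: (e^(-5s) - e^(-12s))/s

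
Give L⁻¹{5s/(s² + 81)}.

This is the form c·s/(s² + a²) with a = 9, c = 5. L⁻¹ = 5·cos(9t)

Final answer: 5·cos(9t)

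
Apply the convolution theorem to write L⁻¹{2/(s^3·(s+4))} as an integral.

2/(s^3·(s+4)) = (2/s^3)·(1/(s+4)) = L{t^2}·L{e^(-4t)}. So f(t) = t^2*e^(-4t) = ∫₀ᵗ τ^2·e^(-4(t-τ)) dτ

Final answer: ∫₀ᵗ τ^2·e^(-4(t-τ)) dτ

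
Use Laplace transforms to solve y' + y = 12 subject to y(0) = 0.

sY + Y = 12/s. Y = 12/(s(s+1)). Partial fractions: Y = 12/s - 12/(s+1)

Final answer: y(t) = 12(1 - e^(-t))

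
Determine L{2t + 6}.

L{2t + 6} = 2·L{t} + 6·L{1} = 2/s² + 6/s

Final answer: 2/s² + 6/s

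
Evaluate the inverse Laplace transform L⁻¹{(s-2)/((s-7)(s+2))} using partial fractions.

Using partial fractions, f(t) = (5e^(7t) + 4e^(-2t))/9

Final answer: (5e^(7t) + 4e^(-2t))/9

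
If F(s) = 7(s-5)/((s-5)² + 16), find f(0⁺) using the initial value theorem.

f(0⁺) = lim_{s→∞} sF(s) = lim_{s→∞} 7s(s-5)/((s-5)² + 16) = 7

Final answer: 7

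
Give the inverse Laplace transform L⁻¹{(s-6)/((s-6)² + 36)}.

Using frequency shift, L⁻¹{(s-6)/((s-6)² + 36)} = e^(6t)·cos(6t)

Final answer: e^(6t)·cos(6t)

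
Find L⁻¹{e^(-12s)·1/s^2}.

L⁻¹{1/s^2} = t. By the time shift theorem, L⁻¹{e^(-as)F(s)} = u(t-a)f(t-a) with a=12, so L⁻¹{e^(-12s)·1/s^2} = u(t-12)·(t-12)

Final answer: u(t-12)·(t-12)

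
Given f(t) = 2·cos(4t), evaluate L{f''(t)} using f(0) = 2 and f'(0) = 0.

F(s) = 2s/(s² + 16). L{f''(t)} = s²F(s) - sf(0) - f'(0) = 2s³/(s² + 16) - 2s = (2s³ - 2s(s² + 16))/(s² + 16) = -32s/(s² + 16)

Final answer: -32s/(s² + 16)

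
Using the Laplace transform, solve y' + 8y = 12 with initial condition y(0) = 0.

sY + 8Y = 12/s. Y = 12/(s(s+8)). Partial fractions: Y = 3/2/s - 3/2/(s+8)

Final answer: y(t) = 3/2(1 - e^(-8t))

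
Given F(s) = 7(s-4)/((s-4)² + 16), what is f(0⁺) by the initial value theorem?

f(0⁺) = lim_{s→∞} sF(s) = lim_{s→∞} 7s(s-4)/((s-4)² + 16) = 7

Final answer: 7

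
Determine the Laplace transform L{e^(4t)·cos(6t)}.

L{e^(at)·cos(ωt)} = (s-a)/((s-a)² + ω²), so L{e^(4t)·cos(6t)} = (s-4)/((s-4)² + 36)

Final answer: (s-4)/((s-4)² + 36)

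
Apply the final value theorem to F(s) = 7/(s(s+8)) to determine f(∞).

f(∞) = lim_{s→0} s·7/(s(s+8)) = lim_{s→0} 7/(s+8) = 7/8 = 7/8

Final answer: 7/8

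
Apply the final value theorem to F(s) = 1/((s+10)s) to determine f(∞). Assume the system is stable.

f(∞) = lim_{s→0} sF(s) = lim_{s→0} 1/(s+10) = 1/10

Final answer: 1/10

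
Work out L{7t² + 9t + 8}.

L{7t² + 9t + 8} = 7·2/s³ + 9/s² + 8/s = 14/s³ + 9/s² + 8/s

Final answer: 14/s³ + 9/s² + 8/s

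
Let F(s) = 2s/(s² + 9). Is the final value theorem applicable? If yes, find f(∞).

The final value theorem requires all poles of sF(s) in the left half-plane. sF(s) = 2s²/(s² + 9) has poles at s = ±3i (imaginary axis). Theorem does NOT apply (oscillatory system).

Final answer: Not applicable (oscillatory)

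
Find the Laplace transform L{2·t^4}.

L{t^n} = n!/s^(n+1), so L{t^4} = 24/s^5. Then L{2·t^4} = 2·24/s^5 = 48/s^5

Final answer: 48/s^5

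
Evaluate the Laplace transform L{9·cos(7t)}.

L{cos(ωt)} = s/(s² + ω²), so L{cos(7t)} = s/(s² + 49). Then L{9·cos(7t)} = 9·s/(s² + 49) = 9s/(s² + 49)

Final answer: 9s/(s² + 49)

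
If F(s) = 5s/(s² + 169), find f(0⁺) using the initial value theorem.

f(0⁺) = lim_{s→∞} s·5s/(s² + 169) = lim_{s→∞} 5s²/(s² + 169) = 5

Final answer: 5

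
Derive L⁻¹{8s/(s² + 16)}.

This is the form c·s/(s² + a²) with a = 4, c = 8. L⁻¹ = 8·cos(4t)

Final answer: 8·cos(4t)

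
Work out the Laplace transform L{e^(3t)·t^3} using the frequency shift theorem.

L{e^(at)·t^n} = n!/(s-a)^(n+1), so L{e^(3t)·t^3} = 6/(s-3)^4

Final answer: 6/(s-3)^4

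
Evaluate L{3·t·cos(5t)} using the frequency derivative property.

L{cos(5t)} = s/(s² + 25). Derivative: d/ds[s/(s² + 25)] = [(s² + 25) - s·2s]/(s² + 25)² = (25 - s²)/(s² + 25)². So L{t·cos(5t)} = -F'(s) = (s² - 25)/(s² + 25)². Then L{3·t·cos(5t)} = 3·(s² - 25)/(s² + 25)²

Final answer: 3·(s² - 25)/(s² + 25)²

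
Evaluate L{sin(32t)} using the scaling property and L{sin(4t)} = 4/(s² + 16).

Using L{f(at)} = (1/a)F(s/a) with a=8: L{sin(32t)} = (1/8) · 4/((s/8)² + 16) = (1/8) · 4·64/(s² + 1024) = 32/(s² + 1024)

Final answer: 32/(s² + 1024)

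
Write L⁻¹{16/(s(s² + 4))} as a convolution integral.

16/(s(s² + 4)) = (1/s)·(16/(s² + 4)) = L{1}·L{8·sin(2t)}. So f(t) = 1*(8·sin(2t)) = ∫₀ᵗ 8·sin(2τ) dτ

Final answer: ∫₀ᵗ 8·sin(2τ) dτ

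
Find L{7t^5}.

L{t^n} = n!/s^(n+1). So L{7t^5} = 7·5!/s^6 = 840/s^6

Final answer: 840/s^6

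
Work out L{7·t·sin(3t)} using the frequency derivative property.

L{sin(3t)} = 3/(s² + 9). By L{t·f(t)} = -F'(s): -d/ds[3/(s² + 9)] = -(3)·(-2s)/(s² + 9)² = 6s/(s² + 9)². Then L{7·t·sin(3t)} = 7·6s/(s² + 9)² = 42s/(s² + 9)²

Final answer: 42s/(s² + 9)²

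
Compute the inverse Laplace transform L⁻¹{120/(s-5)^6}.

L⁻¹{n!/(s-a)^(n+1)} = t^n·e^(at), so L⁻¹{120/(s-5)^6} = t^5·e^(5t)

Final answer: t^5·e^(5t)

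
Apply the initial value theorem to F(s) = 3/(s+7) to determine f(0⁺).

f(0⁺) = lim_{s→∞} s·3/(s+7) = lim_{s→∞} 3s/(s+7) = 3

Final answer: 3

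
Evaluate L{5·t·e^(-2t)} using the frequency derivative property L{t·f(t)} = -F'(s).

L{e^(-2t)} = 1/(s+2). By frequency derivative: L{t·e^(-2t)} = -d/ds[1/(s+2)] = -(-1)/(s+2)² = 1/(s+2)². Then L{5·t·e^(-2t)} = 5·1/(s+2)² = 5/(s+2)²

Final answer: 5/(s+2)²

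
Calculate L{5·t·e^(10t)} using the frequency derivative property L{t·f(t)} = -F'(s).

L{e^(10t)} = 1/(s-10). By frequency derivative: L{t·e^(10t)} = -d/ds[1/(s-10)] = -(-1)/(s-10)² = 1/(s-10)². Then L{5·t·e^(10t)} = 5·1/(s-10)² = 5/(s-10)²

Final answer: 5/(s-10)²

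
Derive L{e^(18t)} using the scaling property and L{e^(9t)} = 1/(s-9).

Using L{f(at)} = (1/a)F(s/a) with a=2 and f(t) = e^(9t): L{e^(18t)} = (1/2) · 1/((s/2)-9) = (1/2) · 2/(s-18) = 1/(s-18)

Final answer: 1/(s-18)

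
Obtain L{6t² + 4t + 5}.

L{6t² + 4t + 5} = 6·2/s³ + 4/s² + 5/s = 12/s³ + 4/s² + 5/s

Final answer: 12/s³ + 4/s² + 5/s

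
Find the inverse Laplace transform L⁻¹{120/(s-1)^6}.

L⁻¹{n!/(s-a)^(n+1)} = t^n·e^(at), so L⁻¹{120/(s-1)^6} = t^5·e^t

Final answer: t^5·e^t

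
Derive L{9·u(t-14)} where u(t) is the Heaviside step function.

L{u(t-a)} = e^(-as)/s. Here a=14, so L{u(t-14)} = e^(-14s)/s, and L{9·u(t-14)} = 9·e^(-14s)/s

Final answer: 9·e^(-14s)/s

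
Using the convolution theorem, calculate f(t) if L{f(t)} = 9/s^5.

9/s^5 = (9/s)·(1/s^4) = L{9}·L{t^3/6}. By convolution, f(t) = 9*t^3/6 = ∫₀ᵗ 9·τ^3/6 dτ = 9·t^4/24

Final answer: 9·t^4/24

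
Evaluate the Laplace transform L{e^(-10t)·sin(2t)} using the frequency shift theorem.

Frequency shift: L{e^(at)f(t)} = F(s-a). L{e^(-10t)·sin(2t)} = 2/((s+10)² + 4)

Final answer: 2/((s+10)² + 4)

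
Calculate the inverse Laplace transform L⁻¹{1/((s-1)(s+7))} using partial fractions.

Decompose: A/(s-1) + B/(s+7). A = 1/8, B = -1/8. f(t) = (e^t - e^(-7t))/8

Final answer: (e^t - e^(-7t))/8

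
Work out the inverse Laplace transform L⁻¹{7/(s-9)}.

L⁻¹{1/(s-a)} = e^(at), so L⁻¹{1/(s-9)} = e^(9t), and L⁻¹{7/(s-9)} = 7·e^(9t)

Final answer: 7·e^(9t)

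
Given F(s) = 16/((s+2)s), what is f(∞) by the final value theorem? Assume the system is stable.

f(∞) = lim_{s→0} sF(s) = lim_{s→0} 16/(s+2) = 8

Final answer: 8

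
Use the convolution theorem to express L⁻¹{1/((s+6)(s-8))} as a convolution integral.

1/((s+6)(s-8)) = (1/(s+6))·(1/(s-8)) = L{e^(-6t)}·L{e^(8t)}. So f(t) = e^(-6t)*e^(8t) = ∫₀ᵗ e^(-6τ)·e^(8(t-τ)) dτ

Final answer: ∫₀ᵗ e^(-6τ)·e^(8(t-τ)) dτ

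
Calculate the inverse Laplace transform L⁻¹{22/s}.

L⁻¹{c/s} = c, so L⁻¹{22/s} = 22

Final answer: 22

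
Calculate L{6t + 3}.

L{6t + 3} = 6·L{t} + 3·L{1} = 6/s² + 3/s

Final answer: 6/s² + 3/s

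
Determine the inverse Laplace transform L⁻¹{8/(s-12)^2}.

L⁻¹{n!/(s-a)^(n+1)} = t^n·e^(at) with n=1, a=12. So L⁻¹{1/(s-12)^2} = t·e^(12t), and L⁻¹{8/(s-12)^2} = (8/1)·t·e^(12t) = 8·t·e^(12t)

Final answer: 8·t·e^(12t)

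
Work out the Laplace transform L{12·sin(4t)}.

L{sin(ωt)} = ω/(s² + ω²), so L{sin(4t)} = 4/(s² + 16). Then L{12·sin(4t)} = 12·4/(s² + 16) = 48/(s² + 16)

Final answer: 48/(s² + 16)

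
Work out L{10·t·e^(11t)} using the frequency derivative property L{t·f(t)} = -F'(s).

L{e^(11t)} = 1/(s-11). By frequency derivative: L{t·e^(11t)} = -d/ds[1/(s-11)] = -(-1)/(s-11)² = 1/(s-11)². Then L{10·t·e^(11t)} = 10·1/(s-11)² = 10/(s-11)²

Final answer: 10/(s-11)²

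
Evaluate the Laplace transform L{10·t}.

L{t^n} = n!/s^(n+1), so L{t} = 1/s^2. Then L{10·t} = 10·1/s^2 = 10/s^2

Final answer: 10/s^2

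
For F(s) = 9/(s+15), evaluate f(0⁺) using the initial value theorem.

f(0⁺) = lim_{s→∞} s·9/(s+15) = lim_{s→∞} 9s/(s+15) = 9

Final answer: 9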